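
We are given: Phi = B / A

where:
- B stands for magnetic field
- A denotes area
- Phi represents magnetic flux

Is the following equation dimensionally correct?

No

B (magnetic field) has dimensions [I^-1 M T^-2].
A (area) has dimensions [L^2].
Phi (magnetic flux) has dimensions [I^-1 L^2 M T^-2].

Left side: [I^-1 L^2 M T^-2]
Right side: [I^-1 L^-2 M T^-2]

The two sides have different dimensions, so the equation is NOT dimensionally consistent.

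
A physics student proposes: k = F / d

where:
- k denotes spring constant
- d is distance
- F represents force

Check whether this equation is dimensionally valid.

Yes

k (spring constant) has dimensions [M T^-2].
d (distance) has dimensions [L].
F (force) has dimensions [L M T^-2].

Left side: [M T^-2]
Right side: [M T^-2]

Both sides have the same dimensions, so the equation is dimensionally consistent.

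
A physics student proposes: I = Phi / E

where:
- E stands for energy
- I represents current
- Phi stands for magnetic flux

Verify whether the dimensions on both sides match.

No

E (energy) has dimensions [L^2 M T^-2].
I (current) has dimensions [I].
Phi (magnetic flux) has dimensions [I^-1 L^2 M T^-2].

Left side: [I]
Right side: [I^-1]

The two sides have different dimensions, so the equation is NOT dimensionally consistent.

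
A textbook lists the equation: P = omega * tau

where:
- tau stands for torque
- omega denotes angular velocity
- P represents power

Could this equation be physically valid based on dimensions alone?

Yes

tau (torque) has dimensions [L^2 M T^-2].
omega (angular velocity) has dimensions [T^-1].
P (power) has dimensions [L^2 M T^-3].

Left side: [L^2 M T^-3]
Right side: [L^2 M T^-3]

Both sides have the same dimensions, so the equation is dimensionally consistent.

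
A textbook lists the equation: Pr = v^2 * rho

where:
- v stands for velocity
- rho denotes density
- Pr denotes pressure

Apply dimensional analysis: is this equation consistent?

Yes

v (velocity) has dimensions [L T^-1].
rho (density) has dimensions [L^-3 M].
Pr (pressure) has dimensions [L^-1 M T^-2].

Left side: [L^-1 M T^-2]
Right side: [L^-1 M T^-2]

Both sides have the same dimensions, so the equation is dimensionally consistent.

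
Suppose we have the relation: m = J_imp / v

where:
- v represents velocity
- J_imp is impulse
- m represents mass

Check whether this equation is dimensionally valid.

Yes

v (velocity) has dimensions [L T^-1].
J_imp (impulse) has dimensions [L M T^-1].
m (mass) has dimensions [M].

Left side: [M]
Right side: [M]

Both sides have the same dimensions, so the equation is dimensionally consistent.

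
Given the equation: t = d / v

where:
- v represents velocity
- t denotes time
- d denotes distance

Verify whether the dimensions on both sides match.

Yes

v (velocity) has dimensions [L T^-1].
t (time) has dimensions [T].
d (distance) has dimensions [L].

Left side: [T]
Right side: [T]

Both sides have the same dimensions, so the equation is dimensionally consistent.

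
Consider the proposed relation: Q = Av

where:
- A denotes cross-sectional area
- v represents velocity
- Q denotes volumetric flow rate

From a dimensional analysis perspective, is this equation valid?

Yes

A (cross-sectional area) has dimensions [L^2].
v (velocity) has dimensions [L T^-1].
Q (volumetric flow rate) has dimensions [L^3 T^-1].

Left side: [L^3 T^-1]
Right side: [L^3 T^-1]

Both sides have the same dimensions, so the equation is dimensionally consistent.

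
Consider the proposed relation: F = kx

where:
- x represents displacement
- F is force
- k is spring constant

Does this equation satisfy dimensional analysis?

Yes

x (displacement) has dimensions [L].
F (force) has dimensions [L M T^-2].
k (spring constant) has dimensions [M T^-2].

Left side: [L M T^-2]
Right side: [L M T^-2]

Both sides have the same dimensions, so the equation is dimensionally consistent.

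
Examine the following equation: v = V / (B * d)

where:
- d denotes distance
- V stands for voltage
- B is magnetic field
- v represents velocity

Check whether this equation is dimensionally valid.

Yes

d (distance) has dimensions [L].
V (voltage) has dimensions [I^-1 L^2 M T^-3].
B (magnetic field) has dimensions [I^-1 M T^-2].
v (velocity) has dimensions [L T^-1].

Left side: [L T^-1]
Right side: [L T^-1]

Both sides have the same dimensions, so the equation is dimensionally consistent.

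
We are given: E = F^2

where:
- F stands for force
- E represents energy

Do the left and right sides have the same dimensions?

No

F (force) has dimensions [L M T^-2].
E (energy) has dimensions [L^2 M T^-2].

Left side: [L^2 M T^-2]
Right side: [L^2 M^2 T^-4]

The two sides have different dimensions, so the equation is NOT dimensionally consistent.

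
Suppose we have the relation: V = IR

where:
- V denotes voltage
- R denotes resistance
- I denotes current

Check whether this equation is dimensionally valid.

Yes

V (voltage) has dimensions [I^-1 L^2 M T^-3].
R (resistance) has dimensions [I^-2 L^2 M T^-3].
I (current) has dimensions [I].

Left side: [I^-1 L^2 M T^-3]
Right side: [I^-1 L^2 M T^-3]

Both sides have the same dimensions, so the equation is dimensionally consistent.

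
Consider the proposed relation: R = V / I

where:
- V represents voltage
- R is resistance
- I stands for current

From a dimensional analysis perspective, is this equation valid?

Yes

V (voltage) has dimensions [I^-1 L^2 M T^-3].
R (resistance) has dimensions [I^-2 L^2 M T^-3].
I (current) has dimensions [I].

Left side: [I^-2 L^2 M T^-3]
Right side: [I^-2 L^2 M T^-3]

Both sides have the same dimensions, so the equation is dimensionally consistent.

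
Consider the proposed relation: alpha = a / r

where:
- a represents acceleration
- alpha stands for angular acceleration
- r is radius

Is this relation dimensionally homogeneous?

Yes

a (acceleration) has dimensions [L T^-2].
alpha (angular acceleration) has dimensions [T^-2].
r (radius) has dimensions [L].

Left side: [T^-2]
Right side: [T^-2]

Both sides have the same dimensions, so the equation is dimensionally consistent.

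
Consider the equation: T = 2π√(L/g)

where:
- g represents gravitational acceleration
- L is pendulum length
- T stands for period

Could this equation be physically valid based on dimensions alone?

Yes

g (gravitational acceleration) has dimensions [L T^-2].
L (pendulum length) has dimensions [L].
T (period) has dimensions [T].

Left side: [T]
Right side: [T]

Both sides have the same dimensions, so the equation is dimensionally consistent.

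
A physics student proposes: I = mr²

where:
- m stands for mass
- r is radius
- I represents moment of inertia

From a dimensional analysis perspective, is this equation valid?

Yes

m (mass) has dimensions [M].
r (radius) has dimensions [L].
I (moment of inertia) has dimensions [L^2 M].

Left side: [L^2 M]
Right side: [L^2 M]

Both sides have the same dimensions, so the equation is dimensionally consistent.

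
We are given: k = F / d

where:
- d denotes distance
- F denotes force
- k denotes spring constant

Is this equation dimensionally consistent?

Yes

d (distance) has dimensions [L].
F (force) has dimensions [L M T^-2].
k (spring constant) has dimensions [M T^-2].

Left side: [M T^-2]
Right side: [M T^-2]

Both sides have the same dimensions, so the equation is dimensionally consistent.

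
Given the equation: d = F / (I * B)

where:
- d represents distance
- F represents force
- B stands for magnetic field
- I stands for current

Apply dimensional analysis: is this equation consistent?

Yes

d (distance) has dimensions [L].
F (force) has dimensions [L M T^-2].
B (magnetic field) has dimensions [I^-1 M T^-2].
I (current) has dimensions [I].

Left side: [L]
Right side: [L]

Both sides have the same dimensions, so the equation is dimensionally consistent.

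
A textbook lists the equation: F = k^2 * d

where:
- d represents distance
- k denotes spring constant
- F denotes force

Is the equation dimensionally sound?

No

d (distance) has dimensions [L].
k (spring constant) has dimensions [M T^-2].
F (force) has dimensions [L M T^-2].

Left side: [L M T^-2]
Right side: [L M^2 T^-4]

The two sides have different dimensions, so the equation is NOT dimensionally consistent.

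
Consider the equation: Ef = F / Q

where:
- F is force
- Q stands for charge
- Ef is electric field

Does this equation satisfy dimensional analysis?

Yes

F (force) has dimensions [L M T^-2].
Q (charge) has dimensions [I T].
Ef (electric field) has dimensions [I^-1 L M T^-3].

Left side: [I^-1 L M T^-3]
Right side: [I^-1 L M T^-3]

Both sides have the same dimensions, so the equation is dimensionally consistent.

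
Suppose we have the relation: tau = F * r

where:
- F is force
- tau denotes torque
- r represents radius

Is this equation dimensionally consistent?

Yes

F (force) has dimensions [L M T^-2].
tau (torque) has dimensions [L^2 M T^-2].
r (radius) has dimensions [L].

Left side: [L^2 M T^-2]
Right side: [L^2 M T^-2]

Both sides have the same dimensions, so the equation is dimensionally consistent.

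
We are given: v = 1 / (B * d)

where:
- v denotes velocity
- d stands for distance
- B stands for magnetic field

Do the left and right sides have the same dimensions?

No

v (velocity) has dimensions [L T^-1].
d (distance) has dimensions [L].
B (magnetic field) has dimensions [I^-1 M T^-2].

Left side: [L T^-1]
Right side: [I L^-1 M^-1 T^2]

The two sides have different dimensions, so the equation is NOT dimensionally consistent.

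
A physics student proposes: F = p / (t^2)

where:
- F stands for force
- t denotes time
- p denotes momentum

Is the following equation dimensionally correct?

No

F (force) has dimensions [L M T^-2].
t (time) has dimensions [T].
p (momentum) has dimensions [L M T^-1].

Left side: [L M T^-2]
Right side: [L M T^-3]

The two sides have different dimensions, so the equation is NOT dimensionally consistent.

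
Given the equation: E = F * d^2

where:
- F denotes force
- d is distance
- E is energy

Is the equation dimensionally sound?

No

F (force) has dimensions [L M T^-2].
d (distance) has dimensions [L].
E (energy) has dimensions [L^2 M T^-2].

Left side: [L^2 M T^-2]
Right side: [L^3 M T^-2]

The two sides have different dimensions, so the equation is NOT dimensionally consistent.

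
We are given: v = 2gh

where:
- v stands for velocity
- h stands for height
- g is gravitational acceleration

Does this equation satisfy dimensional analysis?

No

v (velocity) has dimensions [L T^-1].
h (height) has dimensions [L].
g (gravitational acceleration) has dimensions [L T^-2].

Left side: [L T^-1]
Right side: [L^2 T^-2]

The two sides have different dimensions, so the equation is NOT dimensionally consistent.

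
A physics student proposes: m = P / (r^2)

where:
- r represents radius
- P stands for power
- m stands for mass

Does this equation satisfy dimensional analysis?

No

r (radius) has dimensions [L].
P (power) has dimensions [L^2 M T^-3].
m (mass) has dimensions [M].

Left side: [M]
Right side: [M T^-3]

The two sides have different dimensions, so the equation is NOT dimensionally consistent.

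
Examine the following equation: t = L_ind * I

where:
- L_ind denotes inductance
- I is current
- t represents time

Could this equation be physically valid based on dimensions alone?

No

L_ind (inductance) has dimensions [I^-2 L^2 M T^-2].
I (current) has dimensions [I].
t (time) has dimensions [T].

Left side: [T]
Right side: [I^-1 L^2 M T^-2]

The two sides have different dimensions, so the equation is NOT dimensionally consistent.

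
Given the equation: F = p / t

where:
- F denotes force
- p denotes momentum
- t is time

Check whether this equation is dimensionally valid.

Yes

F (force) has dimensions [L M T^-2].
p (momentum) has dimensions [L M T^-1].
t (time) has dimensions [T].

Left side: [L M T^-2]
Right side: [L M T^-2]

Both sides have the same dimensions, so the equation is dimensionally consistent.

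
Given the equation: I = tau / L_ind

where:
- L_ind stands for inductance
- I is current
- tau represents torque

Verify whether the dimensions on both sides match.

No

L_ind (inductance) has dimensions [I^-2 L^2 M T^-2].
I (current) has dimensions [I].
tau (torque) has dimensions [L^2 M T^-2].

Left side: [I]
Right side: [I^2]

The two sides have different dimensions, so the equation is NOT dimensionally consistent.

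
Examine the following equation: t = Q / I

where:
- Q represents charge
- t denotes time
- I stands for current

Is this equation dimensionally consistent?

Yes

Q (charge) has dimensions [I T].
t (time) has dimensions [T].
I (current) has dimensions [I].

Left side: [T]
Right side: [T]

Both sides have the same dimensions, so the equation is dimensionally consistent.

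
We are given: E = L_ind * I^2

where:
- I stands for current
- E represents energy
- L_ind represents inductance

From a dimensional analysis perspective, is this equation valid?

Yes

I (current) has dimensions [I].
E (energy) has dimensions [L^2 M T^-2].
L_ind (inductance) has dimensions [I^-2 L^2 M T^-2].

Left side: [L^2 M T^-2]
Right side: [L^2 M T^-2]

Both sides have the same dimensions, so the equation is dimensionally consistent.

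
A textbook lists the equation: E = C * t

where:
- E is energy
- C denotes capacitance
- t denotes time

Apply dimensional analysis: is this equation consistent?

No

E (energy) has dimensions [L^2 M T^-2].
C (capacitance) has dimensions [I^2 L^-2 M^-1 T^4].
t (time) has dimensions [T].

Left side: [L^2 M T^-2]
Right side: [I^2 L^-2 M^-1 T^5]

The two sides have different dimensions, so the equation is NOT dimensionally consistent.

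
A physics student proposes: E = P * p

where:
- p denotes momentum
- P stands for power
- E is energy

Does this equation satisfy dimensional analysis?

No

p (momentum) has dimensions [L M T^-1].
P (power) has dimensions [L^2 M T^-3].
E (energy) has dimensions [L^2 M T^-2].

Left side: [L^2 M T^-2]
Right side: [L^3 M^2 T^-4]

The two sides have different dimensions, so the equation is NOT dimensionally consistent.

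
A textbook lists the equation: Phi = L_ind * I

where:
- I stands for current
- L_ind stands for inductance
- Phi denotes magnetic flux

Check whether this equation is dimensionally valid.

Yes

I (current) has dimensions [I].
L_ind (inductance) has dimensions [I^-2 L^2 M T^-2].
Phi (magnetic flux) has dimensions [I^-1 L^2 M T^-2].

Left side: [I^-1 L^2 M T^-2]
Right side: [I^-1 L^2 M T^-2]

Both sides have the same dimensions, so the equation is dimensionally consistent.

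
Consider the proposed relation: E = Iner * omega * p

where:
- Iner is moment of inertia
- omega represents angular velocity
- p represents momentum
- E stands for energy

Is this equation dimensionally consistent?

No

Iner (moment of inertia) has dimensions [L^2 M].
omega (angular velocity) has dimensions [T^-1].
p (momentum) has dimensions [L M T^-1].
E (energy) has dimensions [L^2 M T^-2].

Left side: [L^2 M T^-2]
Right side: [L^3 M^2 T^-2]

The two sides have different dimensions, so the equation is NOT dimensionally consistent.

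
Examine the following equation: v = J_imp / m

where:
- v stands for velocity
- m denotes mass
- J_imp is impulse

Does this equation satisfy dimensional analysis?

Yes

v (velocity) has dimensions [L T^-1].
m (mass) has dimensions [M].
J_imp (impulse) has dimensions [L M T^-1].

Left side: [L T^-1]
Right side: [L T^-1]

Both sides have the same dimensions, so the equation is dimensionally consistent.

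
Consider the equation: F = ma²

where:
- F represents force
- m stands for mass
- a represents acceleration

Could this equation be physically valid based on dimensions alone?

No

F (force) has dimensions [L M T^-2].
m (mass) has dimensions [M].
a (acceleration) has dimensions [L T^-2].

Left side: [L M T^-2]
Right side: [L^2 M T^-4]

The two sides have different dimensions, so the equation is NOT dimensionally consistent.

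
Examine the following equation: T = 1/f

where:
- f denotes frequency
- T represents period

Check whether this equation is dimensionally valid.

Yes

f (frequency) has dimensions [T^-1].
T (period) has dimensions [T].

Left side: [T]
Right side: [T]

Both sides have the same dimensions, so the equation is dimensionally consistent.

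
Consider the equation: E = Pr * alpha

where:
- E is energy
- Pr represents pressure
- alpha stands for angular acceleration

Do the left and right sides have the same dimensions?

No

E (energy) has dimensions [L^2 M T^-2].
Pr (pressure) has dimensions [L^-1 M T^-2].
alpha (angular acceleration) has dimensions [T^-2].

Left side: [L^2 M T^-2]
Right side: [L^-1 M T^-4]

The two sides have different dimensions, so the equation is NOT dimensionally consistent.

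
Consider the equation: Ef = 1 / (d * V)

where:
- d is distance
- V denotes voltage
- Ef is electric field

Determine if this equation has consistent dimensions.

No

d (distance) has dimensions [L].
V (voltage) has dimensions [I^-1 L^2 M T^-3].
Ef (electric field) has dimensions [I^-1 L M T^-3].

Left side: [I^-1 L M T^-3]
Right side: [I L^-3 M^-1 T^3]

The two sides have different dimensions, so the equation is NOT dimensionally consistent.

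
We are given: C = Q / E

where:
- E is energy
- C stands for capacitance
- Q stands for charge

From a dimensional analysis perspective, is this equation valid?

No

E (energy) has dimensions [L^2 M T^-2].
C (capacitance) has dimensions [I^2 L^-2 M^-1 T^4].
Q (charge) has dimensions [I T].

Left side: [I^2 L^-2 M^-1 T^4]
Right side: [I L^-2 M^-1 T^3]

The two sides have different dimensions, so the equation is NOT dimensionally consistent.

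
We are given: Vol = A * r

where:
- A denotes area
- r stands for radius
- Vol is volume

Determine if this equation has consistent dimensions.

Yes

A (area) has dimensions [L^2].
r (radius) has dimensions [L].
Vol (volume) has dimensions [L^3].

Left side: [L^3]
Right side: [L^3]

Both sides have the same dimensions, so the equation is dimensionally consistent.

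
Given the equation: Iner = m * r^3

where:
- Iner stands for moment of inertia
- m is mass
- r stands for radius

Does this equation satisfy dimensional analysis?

No

Iner (moment of inertia) has dimensions [L^2 M].
m (mass) has dimensions [M].
r (radius) has dimensions [L].

Left side: [L^2 M]
Right side: [L^3 M]

The two sides have different dimensions, so the equation is NOT dimensionally consistent.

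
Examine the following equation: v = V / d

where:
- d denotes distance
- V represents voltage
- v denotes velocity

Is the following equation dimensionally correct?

No

d (distance) has dimensions [L].
V (voltage) has dimensions [I^-1 L^2 M T^-3].
v (velocity) has dimensions [L T^-1].

Left side: [L T^-1]
Right side: [I^-1 L M T^-3]

The two sides have different dimensions, so the equation is NOT dimensionally consistent.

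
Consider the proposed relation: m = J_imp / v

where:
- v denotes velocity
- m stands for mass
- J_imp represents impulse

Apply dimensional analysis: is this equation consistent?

Yes

v (velocity) has dimensions [L T^-1].
m (mass) has dimensions [M].
J_imp (impulse) has dimensions [L M T^-1].

Left side: [M]
Right side: [M]

Both sides have the same dimensions, so the equation is dimensionally consistent.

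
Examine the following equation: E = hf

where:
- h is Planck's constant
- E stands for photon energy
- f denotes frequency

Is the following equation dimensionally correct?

Yes

h (Planck's constant) has dimensions [L^2 M T^-1].
E (photon energy) has dimensions [L^2 M T^-2].
f (frequency) has dimensions [T^-1].

Left side: [L^2 M T^-2]
Right side: [L^2 M T^-2]

Both sides have the same dimensions, so the equation is dimensionally consistent.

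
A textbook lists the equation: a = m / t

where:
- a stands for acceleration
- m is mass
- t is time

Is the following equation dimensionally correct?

No

a (acceleration) has dimensions [L T^-2].
m (mass) has dimensions [M].
t (time) has dimensions [T].

Left side: [L T^-2]
Right side: [M T^-1]

The two sides have different dimensions, so the equation is NOT dimensionally consistent.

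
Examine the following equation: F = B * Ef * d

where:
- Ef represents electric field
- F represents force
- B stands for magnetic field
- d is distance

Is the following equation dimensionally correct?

No

Ef (electric field) has dimensions [I^-1 L M T^-3].
F (force) has dimensions [L M T^-2].
B (magnetic field) has dimensions [I^-1 M T^-2].
d (distance) has dimensions [L].

Left side: [L M T^-2]
Right side: [I^-2 L^2 M^2 T^-5]

The two sides have different dimensions, so the equation is NOT dimensionally consistent.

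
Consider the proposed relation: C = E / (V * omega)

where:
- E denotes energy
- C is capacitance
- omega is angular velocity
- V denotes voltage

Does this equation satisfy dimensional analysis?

No

E (energy) has dimensions [L^2 M T^-2].
C (capacitance) has dimensions [I^2 L^-2 M^-1 T^4].
omega (angular velocity) has dimensions [T^-1].
V (voltage) has dimensions [I^-1 L^2 M T^-3].

Left side: [I^2 L^-2 M^-1 T^4]
Right side: [I T^2]

The two sides have different dimensions, so the equation is NOT dimensionally consistent.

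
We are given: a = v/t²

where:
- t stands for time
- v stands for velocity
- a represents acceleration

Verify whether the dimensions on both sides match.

No

t (time) has dimensions [T].
v (velocity) has dimensions [L T^-1].
a (acceleration) has dimensions [L T^-2].

Left side: [L T^-2]
Right side: [L T^-3]

The two sides have different dimensions, so the equation is NOT dimensionally consistent.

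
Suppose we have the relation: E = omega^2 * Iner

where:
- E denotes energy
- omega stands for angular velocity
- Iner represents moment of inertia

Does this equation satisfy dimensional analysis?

Yes

E (energy) has dimensions [L^2 M T^-2].
omega (angular velocity) has dimensions [T^-1].
Iner (moment of inertia) has dimensions [L^2 M].

Left side: [L^2 M T^-2]
Right side: [L^2 M T^-2]

Both sides have the same dimensions, so the equation is dimensionally consistent.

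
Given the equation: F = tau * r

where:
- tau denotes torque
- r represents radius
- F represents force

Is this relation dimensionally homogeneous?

No

tau (torque) has dimensions [L^2 M T^-2].
r (radius) has dimensions [L].
F (force) has dimensions [L M T^-2].

Left side: [L M T^-2]
Right side: [L^3 M T^-2]

The two sides have different dimensions, so the equation is NOT dimensionally consistent.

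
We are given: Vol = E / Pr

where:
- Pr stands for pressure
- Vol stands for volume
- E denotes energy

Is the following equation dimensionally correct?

Yes

Pr (pressure) has dimensions [L^-1 M T^-2].
Vol (volume) has dimensions [L^3].
E (energy) has dimensions [L^2 M T^-2].

Left side: [L^3]
Right side: [L^3]

Both sides have the same dimensions, so the equation is dimensionally consistent.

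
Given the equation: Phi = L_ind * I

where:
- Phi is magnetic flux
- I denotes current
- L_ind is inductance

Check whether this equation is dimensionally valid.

Yes

Phi (magnetic flux) has dimensions [I^-1 L^2 M T^-2].
I (current) has dimensions [I].
L_ind (inductance) has dimensions [I^-2 L^2 M T^-2].

Left side: [I^-1 L^2 M T^-2]
Right side: [I^-1 L^2 M T^-2]

Both sides have the same dimensions, so the equation is dimensionally consistent.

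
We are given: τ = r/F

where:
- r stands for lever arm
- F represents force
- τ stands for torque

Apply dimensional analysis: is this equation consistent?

No

r (lever arm) has dimensions [L].
F (force) has dimensions [L M T^-2].
τ (torque) has dimensions [L^2 M T^-2].

Left side: [L^2 M T^-2]
Right side: [M^-1 T^2]

The two sides have different dimensions, so the equation is NOT dimensionally consistent.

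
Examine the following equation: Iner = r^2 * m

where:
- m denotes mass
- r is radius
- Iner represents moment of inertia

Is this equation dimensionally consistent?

Yes

m (mass) has dimensions [M].
r (radius) has dimensions [L].
Iner (moment of inertia) has dimensions [L^2 M].

Left side: [L^2 M]
Right side: [L^2 M]

Both sides have the same dimensions, so the equation is dimensionally consistent.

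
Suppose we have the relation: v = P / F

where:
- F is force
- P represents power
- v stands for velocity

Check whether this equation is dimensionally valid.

Yes

F (force) has dimensions [L M T^-2].
P (power) has dimensions [L^2 M T^-3].
v (velocity) has dimensions [L T^-1].

Left side: [L T^-1]
Right side: [L T^-1]

Both sides have the same dimensions, so the equation is dimensionally consistent.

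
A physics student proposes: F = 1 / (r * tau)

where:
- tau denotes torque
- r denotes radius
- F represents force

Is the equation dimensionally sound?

No

tau (torque) has dimensions [L^2 M T^-2].
r (radius) has dimensions [L].
F (force) has dimensions [L M T^-2].

Left side: [L M T^-2]
Right side: [L^-3 M^-1 T^2]

The two sides have different dimensions, so the equation is NOT dimensionally consistent.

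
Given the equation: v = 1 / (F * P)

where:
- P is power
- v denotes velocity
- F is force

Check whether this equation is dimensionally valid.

No

P (power) has dimensions [L^2 M T^-3].
v (velocity) has dimensions [L T^-1].
F (force) has dimensions [L M T^-2].

Left side: [L T^-1]
Right side: [L^-3 M^-2 T^5]

The two sides have different dimensions, so the equation is NOT dimensionally consistent.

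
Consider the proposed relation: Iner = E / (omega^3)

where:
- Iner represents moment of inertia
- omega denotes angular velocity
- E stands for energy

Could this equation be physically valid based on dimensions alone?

No

Iner (moment of inertia) has dimensions [L^2 M].
omega (angular velocity) has dimensions [T^-1].
E (energy) has dimensions [L^2 M T^-2].

Left side: [L^2 M]
Right side: [L^2 M T]

The two sides have different dimensions, so the equation is NOT dimensionally consistent.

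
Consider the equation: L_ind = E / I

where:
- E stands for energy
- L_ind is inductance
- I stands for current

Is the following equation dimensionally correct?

No

E (energy) has dimensions [L^2 M T^-2].
L_ind (inductance) has dimensions [I^-2 L^2 M T^-2].
I (current) has dimensions [I].

Left side: [I^-2 L^2 M T^-2]
Right side: [I^-1 L^2 M T^-2]

The two sides have different dimensions, so the equation is NOT dimensionally consistent.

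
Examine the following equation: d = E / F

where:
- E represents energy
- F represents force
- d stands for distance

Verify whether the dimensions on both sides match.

Yes

E (energy) has dimensions [L^2 M T^-2].
F (force) has dimensions [L M T^-2].
d (distance) has dimensions [L].

Left side: [L]
Right side: [L]

Both sides have the same dimensions, so the equation is dimensionally consistent.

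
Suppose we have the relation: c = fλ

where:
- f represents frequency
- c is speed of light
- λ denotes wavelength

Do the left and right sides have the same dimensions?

Yes

f (frequency) has dimensions [T^-1].
c (speed of light) has dimensions [L T^-1].
λ (wavelength) has dimensions [L].

Left side: [L T^-1]
Right side: [L T^-1]

Both sides have the same dimensions, so the equation is dimensionally consistent.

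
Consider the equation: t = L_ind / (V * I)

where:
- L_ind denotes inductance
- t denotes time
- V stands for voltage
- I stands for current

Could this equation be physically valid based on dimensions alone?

No

L_ind (inductance) has dimensions [I^-2 L^2 M T^-2].
t (time) has dimensions [T].
V (voltage) has dimensions [I^-1 L^2 M T^-3].
I (current) has dimensions [I].

Left side: [T]
Right side: [I^-2 T]

The two sides have different dimensions, so the equation is NOT dimensionally consistent.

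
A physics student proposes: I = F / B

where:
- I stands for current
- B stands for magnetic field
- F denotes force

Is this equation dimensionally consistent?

No

I (current) has dimensions [I].
B (magnetic field) has dimensions [I^-1 M T^-2].
F (force) has dimensions [L M T^-2].

Left side: [I]
Right side: [I L]

The two sides have different dimensions, so the equation is NOT dimensionally consistent.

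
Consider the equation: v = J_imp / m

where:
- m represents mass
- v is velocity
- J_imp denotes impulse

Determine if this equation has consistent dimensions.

Yes

m (mass) has dimensions [M].
v (velocity) has dimensions [L T^-1].
J_imp (impulse) has dimensions [L M T^-1].

Left side: [L T^-1]
Right side: [L T^-1]

Both sides have the same dimensions, so the equation is dimensionally consistent.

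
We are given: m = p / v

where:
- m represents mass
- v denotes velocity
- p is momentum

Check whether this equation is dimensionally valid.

Yes

m (mass) has dimensions [M].
v (velocity) has dimensions [L T^-1].
p (momentum) has dimensions [L M T^-1].

Left side: [M]
Right side: [M]

Both sides have the same dimensions, so the equation is dimensionally consistent.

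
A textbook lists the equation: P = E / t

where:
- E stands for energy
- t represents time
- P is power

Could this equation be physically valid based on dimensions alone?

Yes

E (energy) has dimensions [L^2 M T^-2].
t (time) has dimensions [T].
P (power) has dimensions [L^2 M T^-3].

Left side: [L^2 M T^-3]
Right side: [L^2 M T^-3]

Both sides have the same dimensions, so the equation is dimensionally consistent.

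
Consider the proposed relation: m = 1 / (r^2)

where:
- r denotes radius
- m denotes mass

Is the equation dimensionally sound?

No

r (radius) has dimensions [L].
m (mass) has dimensions [M].

Left side: [M]
Right side: [L^-2]

The two sides have different dimensions, so the equation is NOT dimensionally consistent.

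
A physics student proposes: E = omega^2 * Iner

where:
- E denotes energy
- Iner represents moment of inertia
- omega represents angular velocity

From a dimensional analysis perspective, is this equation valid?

Yes

E (energy) has dimensions [L^2 M T^-2].
Iner (moment of inertia) has dimensions [L^2 M].
omega (angular velocity) has dimensions [T^-1].

Left side: [L^2 M T^-2]
Right side: [L^2 M T^-2]

Both sides have the same dimensions, so the equation is dimensionally consistent.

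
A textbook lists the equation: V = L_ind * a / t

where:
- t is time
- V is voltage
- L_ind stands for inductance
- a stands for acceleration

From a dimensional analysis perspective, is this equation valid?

No

t (time) has dimensions [T].
V (voltage) has dimensions [I^-1 L^2 M T^-3].
L_ind (inductance) has dimensions [I^-2 L^2 M T^-2].
a (acceleration) has dimensions [L T^-2].

Left side: [I^-1 L^2 M T^-3]
Right side: [I^-2 L^3 M T^-5]

The two sides have different dimensions, so the equation is NOT dimensionally consistent.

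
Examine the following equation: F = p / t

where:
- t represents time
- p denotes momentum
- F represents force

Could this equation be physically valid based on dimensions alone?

Yes

t (time) has dimensions [T].
p (momentum) has dimensions [L M T^-1].
F (force) has dimensions [L M T^-2].

Left side: [L M T^-2]
Right side: [L M T^-2]

Both sides have the same dimensions, so the equation is dimensionally consistent.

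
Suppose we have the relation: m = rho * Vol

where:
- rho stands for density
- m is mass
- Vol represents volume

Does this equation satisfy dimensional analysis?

Yes

rho (density) has dimensions [L^-3 M].
m (mass) has dimensions [M].
Vol (volume) has dimensions [L^3].

Left side: [M]
Right side: [M]

Both sides have the same dimensions, so the equation is dimensionally consistent.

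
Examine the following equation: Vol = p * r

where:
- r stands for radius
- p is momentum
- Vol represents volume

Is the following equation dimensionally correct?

No

r (radius) has dimensions [L].
p (momentum) has dimensions [L M T^-1].
Vol (volume) has dimensions [L^3].

Left side: [L^3]
Right side: [L^2 M T^-1]

The two sides have different dimensions, so the equation is NOT dimensionally consistent.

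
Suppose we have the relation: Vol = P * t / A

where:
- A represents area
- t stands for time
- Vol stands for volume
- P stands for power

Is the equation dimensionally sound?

No

A (area) has dimensions [L^2].
t (time) has dimensions [T].
Vol (volume) has dimensions [L^3].
P (power) has dimensions [L^2 M T^-3].

Left side: [L^3]
Right side: [M T^-2]

The two sides have different dimensions, so the equation is NOT dimensionally consistent.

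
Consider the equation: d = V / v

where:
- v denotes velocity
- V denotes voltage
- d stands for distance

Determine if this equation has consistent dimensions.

No

v (velocity) has dimensions [L T^-1].
V (voltage) has dimensions [I^-1 L^2 M T^-3].
d (distance) has dimensions [L].

Left side: [L]
Right side: [I^-1 L M T^-2]

The two sides have different dimensions, so the equation is NOT dimensionally consistent.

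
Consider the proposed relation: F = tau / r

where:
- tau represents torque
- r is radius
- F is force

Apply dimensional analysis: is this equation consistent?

Yes

tau (torque) has dimensions [L^2 M T^-2].
r (radius) has dimensions [L].
F (force) has dimensions [L M T^-2].

Left side: [L M T^-2]
Right side: [L M T^-2]

Both sides have the same dimensions, so the equation is dimensionally consistent.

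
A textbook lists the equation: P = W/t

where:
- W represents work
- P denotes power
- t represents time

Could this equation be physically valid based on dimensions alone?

Yes

W (work) has dimensions [L^2 M T^-2].
P (power) has dimensions [L^2 M T^-3].
t (time) has dimensions [T].

Left side: [L^2 M T^-3]
Right side: [L^2 M T^-3]

Both sides have the same dimensions, so the equation is dimensionally consistent.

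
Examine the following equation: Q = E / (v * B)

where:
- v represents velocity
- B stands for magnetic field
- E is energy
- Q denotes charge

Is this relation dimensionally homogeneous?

No

v (velocity) has dimensions [L T^-1].
B (magnetic field) has dimensions [I^-1 M T^-2].
E (energy) has dimensions [L^2 M T^-2].
Q (charge) has dimensions [I T].

Left side: [I T]
Right side: [I L T]

The two sides have different dimensions, so the equation is NOT dimensionally consistent.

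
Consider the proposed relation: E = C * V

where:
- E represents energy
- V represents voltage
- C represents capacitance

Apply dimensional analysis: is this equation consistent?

No

E (energy) has dimensions [L^2 M T^-2].
V (voltage) has dimensions [I^-1 L^2 M T^-3].
C (capacitance) has dimensions [I^2 L^-2 M^-1 T^4].

Left side: [L^2 M T^-2]
Right side: [I T]

The two sides have different dimensions, so the equation is NOT dimensionally consistent.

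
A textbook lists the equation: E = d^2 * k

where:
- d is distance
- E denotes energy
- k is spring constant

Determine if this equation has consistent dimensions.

Yes

d (distance) has dimensions [L].
E (energy) has dimensions [L^2 M T^-2].
k (spring constant) has dimensions [M T^-2].

Left side: [L^2 M T^-2]
Right side: [L^2 M T^-2]

Both sides have the same dimensions, so the equation is dimensionally consistent.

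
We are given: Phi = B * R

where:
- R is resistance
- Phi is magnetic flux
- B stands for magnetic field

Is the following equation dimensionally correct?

No

R (resistance) has dimensions [I^-2 L^2 M T^-3].
Phi (magnetic flux) has dimensions [I^-1 L^2 M T^-2].
B (magnetic field) has dimensions [I^-1 M T^-2].

Left side: [I^-1 L^2 M T^-2]
Right side: [I^-3 L^2 M^2 T^-5]

The two sides have different dimensions, so the equation is NOT dimensionally consistent.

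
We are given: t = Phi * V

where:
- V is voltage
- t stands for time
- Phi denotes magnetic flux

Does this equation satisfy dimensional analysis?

No

V (voltage) has dimensions [I^-1 L^2 M T^-3].
t (time) has dimensions [T].
Phi (magnetic flux) has dimensions [I^-1 L^2 M T^-2].

Left side: [T]
Right side: [I^-2 L^4 M^2 T^-5]

The two sides have different dimensions, so the equation is NOT dimensionally consistent.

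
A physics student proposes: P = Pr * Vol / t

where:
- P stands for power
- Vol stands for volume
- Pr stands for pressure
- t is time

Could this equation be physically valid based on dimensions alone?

Yes

P (power) has dimensions [L^2 M T^-3].
Vol (volume) has dimensions [L^3].
Pr (pressure) has dimensions [L^-1 M T^-2].
t (time) has dimensions [T].

Left side: [L^2 M T^-3]
Right side: [L^2 M T^-3]

Both sides have the same dimensions, so the equation is dimensionally consistent.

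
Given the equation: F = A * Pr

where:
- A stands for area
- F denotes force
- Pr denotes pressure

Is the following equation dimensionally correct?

Yes

A (area) has dimensions [L^2].
F (force) has dimensions [L M T^-2].
Pr (pressure) has dimensions [L^-1 M T^-2].

Left side: [L M T^-2]
Right side: [L M T^-2]

Both sides have the same dimensions, so the equation is dimensionally consistent.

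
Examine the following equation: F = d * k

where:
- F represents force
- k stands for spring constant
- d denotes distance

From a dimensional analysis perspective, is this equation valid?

Yes

F (force) has dimensions [L M T^-2].
k (spring constant) has dimensions [M T^-2].
d (distance) has dimensions [L].

Left side: [L M T^-2]
Right side: [L M T^-2]

Both sides have the same dimensions, so the equation is dimensionally consistent.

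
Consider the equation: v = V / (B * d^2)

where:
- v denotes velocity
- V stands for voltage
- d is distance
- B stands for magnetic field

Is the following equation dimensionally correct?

No

v (velocity) has dimensions [L T^-1].
V (voltage) has dimensions [I^-1 L^2 M T^-3].
d (distance) has dimensions [L].
B (magnetic field) has dimensions [I^-1 M T^-2].

Left side: [L T^-1]
Right side: [T^-1]

The two sides have different dimensions, so the equation is NOT dimensionally consistent.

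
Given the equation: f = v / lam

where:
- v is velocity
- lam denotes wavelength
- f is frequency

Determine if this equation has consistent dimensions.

Yes

v (velocity) has dimensions [L T^-1].
lam (wavelength) has dimensions [L].
f (frequency) has dimensions [T^-1].

Left side: [T^-1]
Right side: [T^-1]

Both sides have the same dimensions, so the equation is dimensionally consistent.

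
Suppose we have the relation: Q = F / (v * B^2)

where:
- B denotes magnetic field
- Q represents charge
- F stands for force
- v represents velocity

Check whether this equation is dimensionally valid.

No

B (magnetic field) has dimensions [I^-1 M T^-2].
Q (charge) has dimensions [I T].
F (force) has dimensions [L M T^-2].
v (velocity) has dimensions [L T^-1].

Left side: [I T]
Right side: [I^2 M^-1 T^3]

The two sides have different dimensions, so the equation is NOT dimensionally consistent.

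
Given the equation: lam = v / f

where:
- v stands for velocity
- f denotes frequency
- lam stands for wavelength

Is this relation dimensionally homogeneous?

Yes

v (velocity) has dimensions [L T^-1].
f (frequency) has dimensions [T^-1].
lam (wavelength) has dimensions [L].

Left side: [L]
Right side: [L]

Both sides have the same dimensions, so the equation is dimensionally consistent.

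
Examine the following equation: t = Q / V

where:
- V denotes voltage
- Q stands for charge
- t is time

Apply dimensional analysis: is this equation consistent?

No

V (voltage) has dimensions [I^-1 L^2 M T^-3].
Q (charge) has dimensions [I T].
t (time) has dimensions [T].

Left side: [T]
Right side: [I^2 L^-2 M^-1 T^4]

The two sides have different dimensions, so the equation is NOT dimensionally consistent.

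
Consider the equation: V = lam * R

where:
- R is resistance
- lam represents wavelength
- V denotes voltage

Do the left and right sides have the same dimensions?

No

R (resistance) has dimensions [I^-2 L^2 M T^-3].
lam (wavelength) has dimensions [L].
V (voltage) has dimensions [I^-1 L^2 M T^-3].

Left side: [I^-1 L^2 M T^-3]
Right side: [I^-2 L^3 M T^-3]

The two sides have different dimensions, so the equation is NOT dimensionally consistent.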